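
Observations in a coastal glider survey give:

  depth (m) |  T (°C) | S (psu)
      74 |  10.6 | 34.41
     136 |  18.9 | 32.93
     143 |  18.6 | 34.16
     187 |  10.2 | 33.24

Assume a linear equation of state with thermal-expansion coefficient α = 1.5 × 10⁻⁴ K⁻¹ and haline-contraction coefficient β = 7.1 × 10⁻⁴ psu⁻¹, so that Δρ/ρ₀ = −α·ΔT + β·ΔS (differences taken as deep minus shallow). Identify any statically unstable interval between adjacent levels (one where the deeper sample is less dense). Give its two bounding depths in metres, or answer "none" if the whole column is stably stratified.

Evaluate Δρ/ρ₀ = −αΔT + βΔS across each adjacent pair:
  74–136 m: −αΔT+βΔS = −(1.5 × 10⁻⁴)(+8.3)+(7.1 × 10⁻⁴)(-1.48) = -2.3 × 10⁻³ → UNSTABLE
  136–143 m: −αΔT+βΔS = −(1.5 × 10⁻⁴)(-0.3)+(7.1 × 10⁻⁴)(+1.23) = 9.2 × 10⁻⁴ → stable
  143–187 m: −αΔT+βΔS = −(1.5 × 10⁻⁴)(-8.4)+(7.1 × 10⁻⁴)(-0.92) = 6.1 × 10⁻⁴ → stable
The 74–136 m interval has Δρ < 0: lighter water underlies denser water.

74–136 m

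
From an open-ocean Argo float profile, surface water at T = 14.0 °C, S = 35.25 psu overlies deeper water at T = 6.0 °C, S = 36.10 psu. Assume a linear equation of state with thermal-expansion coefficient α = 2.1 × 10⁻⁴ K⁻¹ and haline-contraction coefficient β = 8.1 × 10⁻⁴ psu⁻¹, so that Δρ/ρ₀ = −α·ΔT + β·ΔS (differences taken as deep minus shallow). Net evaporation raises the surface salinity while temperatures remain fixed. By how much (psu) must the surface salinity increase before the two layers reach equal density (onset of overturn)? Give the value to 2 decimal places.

Neutral buoyancy requires −α(T_deep − T_surf) + β(S_deep − S_surf′) = 0.
S_surf′ = S_deep − (α/β)·ΔT = 36.10 − (2.1 × 10⁻⁴/8.1 × 10⁻⁴)·(-8.0) = 38.1741 psu.
Increase required: 38.1741 − 35.25 = 2.9241 psu.

2.92 psu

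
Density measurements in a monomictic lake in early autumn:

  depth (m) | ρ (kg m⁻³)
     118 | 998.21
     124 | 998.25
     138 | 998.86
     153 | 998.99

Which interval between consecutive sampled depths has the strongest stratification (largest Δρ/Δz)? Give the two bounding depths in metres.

Compute the density gradient over each adjacent pair:
  118–124 m: Δρ/Δz = 0.04/6 = 6.7 × 10⁻³ kg m⁻⁴
  124–138 m: Δρ/Δz = 0.61/14 = 0.044 kg m⁻⁴
  138–153 m: Δρ/Δz = 0.13/15 = 8.7 × 10⁻³ kg m⁻⁴
The largest gradient is in the 124–138 m interval — the pycnocline.

124–138 m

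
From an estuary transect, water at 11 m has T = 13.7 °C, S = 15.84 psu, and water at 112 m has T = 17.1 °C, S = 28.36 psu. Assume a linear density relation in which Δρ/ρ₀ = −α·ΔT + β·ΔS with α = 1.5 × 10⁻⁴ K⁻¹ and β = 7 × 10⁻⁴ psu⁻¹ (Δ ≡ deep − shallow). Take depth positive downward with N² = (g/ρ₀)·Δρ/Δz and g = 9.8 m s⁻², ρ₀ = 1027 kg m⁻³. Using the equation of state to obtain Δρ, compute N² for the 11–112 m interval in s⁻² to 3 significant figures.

8.01 × 10⁻⁴ s⁻²

ΔT = +3.4 K, ΔS = +12.52 psu (deep − shallow).
Δρ/ρ₀ = −αΔT + βΔS = -5.10 × 10⁻⁴ + 8.764 × 10⁻³ = 8.254 × 10⁻³, so Δρ ≈ 8.477 kg m⁻³.
N² = (g/ρ₀)·Δρ/Δz = g·(Δρ/ρ₀)/Δz = 9.8 × 8.254 × 10⁻³ / 101 = 8.0088 × 10⁻⁴ s⁻² ≈ 8.01 × 10⁻⁴ s⁻².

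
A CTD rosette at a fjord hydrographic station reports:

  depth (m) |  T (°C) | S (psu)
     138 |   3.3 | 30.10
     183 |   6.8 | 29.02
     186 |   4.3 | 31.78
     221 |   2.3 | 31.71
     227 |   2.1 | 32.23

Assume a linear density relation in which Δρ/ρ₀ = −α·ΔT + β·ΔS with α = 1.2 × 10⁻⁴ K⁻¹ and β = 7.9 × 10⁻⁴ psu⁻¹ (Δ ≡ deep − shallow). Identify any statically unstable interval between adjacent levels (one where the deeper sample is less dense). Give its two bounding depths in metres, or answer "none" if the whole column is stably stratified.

Evaluate Δρ/ρ₀ = −αΔT + βΔS across each adjacent pair:
  138–183 m: −αΔT+βΔS = −(1.2 × 10⁻⁴)(+3.5)+(7.9 × 10⁻⁴)(-1.08) = -1.3 × 10⁻³ → UNSTABLE
  183–186 m: −αΔT+βΔS = −(1.2 × 10⁻⁴)(-2.5)+(7.9 × 10⁻⁴)(+2.76) = 2.5 × 10⁻³ → stable
  186–221 m: −αΔT+βΔS = −(1.2 × 10⁻⁴)(-2.0)+(7.9 × 10⁻⁴)(-0.07) = 1.8 × 10⁻⁴ → stable
  221–227 m: −αΔT+βΔS = −(1.2 × 10⁻⁴)(-0.2)+(7.9 × 10⁻⁴)(+0.52) = 4.3 × 10⁻⁴ → stable
The 138–183 m interval has Δρ < 0: lighter water underlies denser water.

138–183 m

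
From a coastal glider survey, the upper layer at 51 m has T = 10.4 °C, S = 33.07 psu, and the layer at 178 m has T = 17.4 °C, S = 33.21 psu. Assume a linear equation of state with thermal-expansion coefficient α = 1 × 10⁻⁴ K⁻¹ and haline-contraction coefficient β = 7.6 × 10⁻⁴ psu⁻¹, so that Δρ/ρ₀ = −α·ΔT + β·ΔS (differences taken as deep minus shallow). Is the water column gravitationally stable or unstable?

unstable

ΔT = 17.4 − 10.4 = +7.0 K and ΔS = 33.21 − 33.07 = +0.14 psu (deep − shallow).
−αΔT = -7.00 × 10⁻⁴; βΔS = 1.064 × 10⁻⁴; sum Δρ/ρ₀ = -5.936 × 10⁻⁴.
Δρ/ρ₀ < 0, so Δρ < 0: deeper water is lighter → statically unstable; the column would overturn.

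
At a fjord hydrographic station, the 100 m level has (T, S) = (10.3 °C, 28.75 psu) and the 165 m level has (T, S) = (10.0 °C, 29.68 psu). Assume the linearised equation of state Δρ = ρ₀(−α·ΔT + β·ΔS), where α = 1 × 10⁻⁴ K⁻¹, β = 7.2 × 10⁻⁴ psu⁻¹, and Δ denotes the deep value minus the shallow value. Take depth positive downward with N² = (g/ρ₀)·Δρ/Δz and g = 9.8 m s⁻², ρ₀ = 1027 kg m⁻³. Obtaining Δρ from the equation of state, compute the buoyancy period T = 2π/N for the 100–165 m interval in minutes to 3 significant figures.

10.2 min

ΔT = -0.3 K, ΔS = +0.93 psu (deep − shallow).
Δρ/ρ₀ = −αΔT + βΔS = 3.00 × 10⁻⁵ + 6.696 × 10⁻⁴ = 6.996 × 10⁻⁴, so Δρ ≈ 0.7185 kg m⁻³.
N² = (g/ρ₀)·Δρ/Δz = g·(Δρ/ρ₀)/Δz = 9.8 × 6.996 × 10⁻⁴ / 65 = 1.0548 × 10⁻⁴ s⁻².
N = √(1.0548 × 10⁻⁴) = 0.010270 rad s⁻¹ → T = 2π/N = 611.80 s = 10.197 min ≈ 10.2 min.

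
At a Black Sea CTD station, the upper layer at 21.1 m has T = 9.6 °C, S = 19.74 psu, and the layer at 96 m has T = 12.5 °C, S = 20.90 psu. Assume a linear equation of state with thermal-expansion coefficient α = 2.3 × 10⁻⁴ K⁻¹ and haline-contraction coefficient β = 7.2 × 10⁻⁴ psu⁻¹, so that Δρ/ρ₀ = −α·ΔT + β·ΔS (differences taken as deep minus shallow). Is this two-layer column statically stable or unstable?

ΔT = 12.5 − 9.6 = +2.9 K and ΔS = 20.90 − 19.74 = +1.16 psu (deep − shallow).
−αΔT = -6.67 × 10⁻⁴; βΔS = 8.352 × 10⁻⁴; sum Δρ/ρ₀ = 1.682 × 10⁻⁴.
Δρ/ρ₀ > 0, so Δρ > 0: deeper water is denser → statically stable.

stable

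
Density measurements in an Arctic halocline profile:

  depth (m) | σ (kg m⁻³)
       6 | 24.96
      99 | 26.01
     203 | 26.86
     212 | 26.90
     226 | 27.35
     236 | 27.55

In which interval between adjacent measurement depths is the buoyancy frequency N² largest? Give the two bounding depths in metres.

212–226 m

Compute the density gradient over each adjacent pair:
  6–99 m: Δρ/Δz = 1.05/93 = 0.011 kg m⁻⁴
  99–203 m: Δρ/Δz = 0.85/104 = 8.2 × 10⁻³ kg m⁻⁴
  203–212 m: Δρ/Δz = 0.04/9 = 4.4 × 10⁻³ kg m⁻⁴
  212–226 m: Δρ/Δz = 0.45/14 = 0.032 kg m⁻⁴
  226–236 m: Δρ/Δz = 0.20/10 = 0.020 kg m⁻⁴
The largest gradient is in the 212–226 m interval — the pycnocline.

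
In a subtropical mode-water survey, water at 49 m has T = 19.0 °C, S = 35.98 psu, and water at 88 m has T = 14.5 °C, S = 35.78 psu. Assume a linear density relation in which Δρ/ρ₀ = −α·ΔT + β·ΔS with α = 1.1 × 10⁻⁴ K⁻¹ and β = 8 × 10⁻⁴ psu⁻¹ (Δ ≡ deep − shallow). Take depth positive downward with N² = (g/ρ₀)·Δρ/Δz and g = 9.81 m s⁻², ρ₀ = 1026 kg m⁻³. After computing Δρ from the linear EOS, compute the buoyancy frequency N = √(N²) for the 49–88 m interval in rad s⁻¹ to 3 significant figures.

9.18 × 10⁻³ rad s⁻¹

ΔT = -4.5 K, ΔS = -0.20 psu (deep − shallow).
Δρ/ρ₀ = −αΔT + βΔS = 4.95 × 10⁻⁴ − 1.60 × 10⁻⁴ = 3.35 × 10⁻⁴, so Δρ ≈ 0.3437 kg m⁻³.
N² = (g/ρ₀)·Δρ/Δz = g·(Δρ/ρ₀)/Δz = 9.81 × 3.35 × 10⁻⁴ / 39 = 8.4265 × 10⁻⁵ s⁻².
N = √(8.4265 × 10⁻⁵) = 9.1796 × 10⁻³ rad s⁻¹ ≈ 9.18 × 10⁻³ rad s⁻¹.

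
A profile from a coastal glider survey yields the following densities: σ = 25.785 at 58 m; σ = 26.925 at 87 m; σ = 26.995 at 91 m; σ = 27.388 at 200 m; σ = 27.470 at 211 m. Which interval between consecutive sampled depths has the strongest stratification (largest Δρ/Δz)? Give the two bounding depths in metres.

58–87 m

Compute the density gradient over each adjacent pair:
  58–87 m: Δρ/Δz = 1.140/29 = 0.039 kg m⁻⁴
  87–91 m: Δρ/Δz = 0.070/4 = 0.018 kg m⁻⁴
  91–200 m: Δρ/Δz = 0.393/109 = 3.6 × 10⁻³ kg m⁻⁴
  200–211 m: Δρ/Δz = 0.082/11 = 7.5 × 10⁻³ kg m⁻⁴
The largest gradient is in the 58–87 m interval — the pycnocline.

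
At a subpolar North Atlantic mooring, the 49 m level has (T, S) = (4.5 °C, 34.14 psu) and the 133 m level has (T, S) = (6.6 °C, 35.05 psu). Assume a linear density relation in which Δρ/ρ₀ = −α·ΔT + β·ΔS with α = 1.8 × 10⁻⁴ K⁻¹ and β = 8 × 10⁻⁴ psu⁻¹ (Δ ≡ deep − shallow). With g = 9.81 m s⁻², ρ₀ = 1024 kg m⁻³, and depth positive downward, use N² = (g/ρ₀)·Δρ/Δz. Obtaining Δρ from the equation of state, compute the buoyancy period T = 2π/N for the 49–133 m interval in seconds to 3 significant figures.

983 s

ΔT = +2.1 K, ΔS = +0.91 psu (deep − shallow).
Δρ/ρ₀ = −αΔT + βΔS = -3.78 × 10⁻⁴ + 7.28 × 10⁻⁴ = 3.50 × 10⁻⁴, so Δρ ≈ 0.3584 kg m⁻³.
N² = (g/ρ₀)·Δρ/Δz = g·(Δρ/ρ₀)/Δz = 9.81 × 3.50 × 10⁻⁴ / 84 = 4.0875 × 10⁻⁵ s⁻².
N = √(4.0875 × 10⁻⁵) = 6.3934 × 10⁻³ rad s⁻¹ → T = 2π/N = 982.76 s ≈ 983 s.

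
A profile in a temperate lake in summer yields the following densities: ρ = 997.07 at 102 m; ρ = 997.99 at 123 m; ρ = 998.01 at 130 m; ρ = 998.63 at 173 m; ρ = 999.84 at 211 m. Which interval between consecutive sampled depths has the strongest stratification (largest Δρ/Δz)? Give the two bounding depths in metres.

102–123 m

Compute the density gradient over each adjacent pair:
  102–123 m: Δρ/Δz = 0.92/21 = 0.044 kg m⁻⁴
  123–130 m: Δρ/Δz = 0.02/7 = 2.9 × 10⁻³ kg m⁻⁴
  130–173 m: Δρ/Δz = 0.62/43 = 0.014 kg m⁻⁴
  173–211 m: Δρ/Δz = 1.21/38 = 0.032 kg m⁻⁴
The largest gradient is in the 102–123 m interval — the pycnocline.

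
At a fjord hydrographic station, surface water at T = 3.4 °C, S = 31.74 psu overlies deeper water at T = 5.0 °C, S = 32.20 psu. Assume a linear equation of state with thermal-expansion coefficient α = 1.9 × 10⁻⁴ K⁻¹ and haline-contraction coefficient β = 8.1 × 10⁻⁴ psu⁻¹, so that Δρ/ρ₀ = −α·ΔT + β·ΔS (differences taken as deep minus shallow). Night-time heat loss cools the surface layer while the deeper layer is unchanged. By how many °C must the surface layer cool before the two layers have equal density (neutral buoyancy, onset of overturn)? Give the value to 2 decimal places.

0.36 °C

Neutral buoyancy requires Δρ = 0, i.e. −α(T_deep − T_surf′) + β(S_deep − S_surf) = 0.
T_surf′ = T_deep − (β/α)·ΔS = 5.0 − (8.1 × 10⁻⁴/1.9 × 10⁻⁴)·(+0.46) = 3.0389 °C.
Cooling required: 3.4 − (3.0389) = 0.3611 °C.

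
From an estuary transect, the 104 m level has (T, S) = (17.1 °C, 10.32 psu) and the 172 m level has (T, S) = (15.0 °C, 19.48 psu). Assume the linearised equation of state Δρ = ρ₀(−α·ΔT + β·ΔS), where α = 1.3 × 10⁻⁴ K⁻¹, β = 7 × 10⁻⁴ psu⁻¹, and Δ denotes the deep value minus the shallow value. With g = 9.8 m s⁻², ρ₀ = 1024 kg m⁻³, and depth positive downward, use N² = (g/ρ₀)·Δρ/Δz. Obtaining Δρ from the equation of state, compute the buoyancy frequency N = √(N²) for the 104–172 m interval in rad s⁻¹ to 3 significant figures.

ΔT = -2.1 K, ΔS = +9.16 psu (deep − shallow).
Δρ/ρ₀ = −αΔT + βΔS = 2.73 × 10⁻⁴ + 6.412 × 10⁻³ = 6.685 × 10⁻³, so Δρ ≈ 6.845 kg m⁻³.
N² = (g/ρ₀)·Δρ/Δz = g·(Δρ/ρ₀)/Δz = 9.8 × 6.685 × 10⁻³ / 68 = 9.6343 × 10⁻⁴ s⁻².
N = √(9.6343 × 10⁻⁴) = 0.031039 rad s⁻¹ ≈ 0.0310 rad s⁻¹.

0.0310 rad s⁻¹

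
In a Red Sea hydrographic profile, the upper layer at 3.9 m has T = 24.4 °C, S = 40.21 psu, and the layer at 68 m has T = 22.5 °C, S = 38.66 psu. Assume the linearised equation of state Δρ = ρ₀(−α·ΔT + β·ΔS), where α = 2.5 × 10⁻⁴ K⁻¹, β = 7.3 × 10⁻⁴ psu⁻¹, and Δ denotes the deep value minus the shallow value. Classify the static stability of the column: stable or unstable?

ΔT = 22.5 − 24.4 = -1.9 K and ΔS = 38.66 − 40.21 = -1.55 psu (deep − shallow).
−αΔT = 4.75 × 10⁻⁴; βΔS = -1.1315 × 10⁻³; sum Δρ/ρ₀ = -6.565 × 10⁻⁴.
Δρ/ρ₀ < 0, so Δρ < 0: deeper water is lighter → statically unstable; the column would overturn.

unstable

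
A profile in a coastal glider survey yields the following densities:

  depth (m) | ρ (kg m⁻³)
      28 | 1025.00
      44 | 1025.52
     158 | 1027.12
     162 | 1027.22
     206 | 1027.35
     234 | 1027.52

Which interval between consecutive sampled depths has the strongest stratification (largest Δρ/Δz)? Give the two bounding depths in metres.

28–44 m

Compute the density gradient over each adjacent pair:
  28–44 m: Δρ/Δz = 0.52/16 = 0.033 kg m⁻⁴
  44–158 m: Δρ/Δz = 1.60/114 = 0.014 kg m⁻⁴
  158–162 m: Δρ/Δz = 0.10/4 = 0.025 kg m⁻⁴
  162–206 m: Δρ/Δz = 0.13/44 = 3.0 × 10⁻³ kg m⁻⁴
  206–234 m: Δρ/Δz = 0.17/28 = 6.1 × 10⁻³ kg m⁻⁴
The largest gradient is in the 28–44 m interval — the pycnocline.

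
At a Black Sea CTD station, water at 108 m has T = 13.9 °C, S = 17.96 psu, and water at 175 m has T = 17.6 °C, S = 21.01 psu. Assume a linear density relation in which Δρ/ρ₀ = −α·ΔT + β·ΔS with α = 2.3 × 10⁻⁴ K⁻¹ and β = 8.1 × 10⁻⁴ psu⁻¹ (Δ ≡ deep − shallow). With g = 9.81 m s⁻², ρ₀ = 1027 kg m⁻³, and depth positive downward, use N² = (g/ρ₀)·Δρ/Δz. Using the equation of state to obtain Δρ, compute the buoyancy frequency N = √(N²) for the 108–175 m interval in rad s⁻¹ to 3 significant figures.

0.0154 rad s⁻¹

ΔT = +3.7 K, ΔS = +3.05 psu (deep − shallow).
Δρ/ρ₀ = −αΔT + βΔS = -8.51 × 10⁻⁴ + 2.4705 × 10⁻³ = 1.6195 × 10⁻³, so Δρ ≈ 1.663 kg m⁻³.
N² = (g/ρ₀)·Δρ/Δz = g·(Δρ/ρ₀)/Δz = 9.81 × 1.6195 × 10⁻³ / 67 = 2.3712 × 10⁻⁴ s⁻².
N = √(2.3712 × 10⁻⁴) = 0.015399 rad s⁻¹ ≈ 0.0154 rad s⁻¹.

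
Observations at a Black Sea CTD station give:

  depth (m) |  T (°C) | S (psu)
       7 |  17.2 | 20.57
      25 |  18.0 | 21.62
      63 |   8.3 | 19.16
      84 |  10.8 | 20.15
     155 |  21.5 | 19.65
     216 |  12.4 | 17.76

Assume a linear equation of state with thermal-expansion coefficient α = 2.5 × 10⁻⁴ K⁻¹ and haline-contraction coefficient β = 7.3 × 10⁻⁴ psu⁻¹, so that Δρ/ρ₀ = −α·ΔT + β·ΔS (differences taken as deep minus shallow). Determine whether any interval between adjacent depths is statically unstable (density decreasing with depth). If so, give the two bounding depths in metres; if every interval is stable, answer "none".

Evaluate Δρ/ρ₀ = −αΔT + βΔS across each adjacent pair:
  7–25 m: −αΔT+βΔS = −(2.5 × 10⁻⁴)(+0.8)+(7.3 × 10⁻⁴)(+1.05) = 5.7 × 10⁻⁴ → stable
  25–63 m: −αΔT+βΔS = −(2.5 × 10⁻⁴)(-9.7)+(7.3 × 10⁻⁴)(-2.46) = 6.3 × 10⁻⁴ → stable
  63–84 m: −αΔT+βΔS = −(2.5 × 10⁻⁴)(+2.5)+(7.3 × 10⁻⁴)(+0.99) = 9.8 × 10⁻⁵ → stable
  84–155 m: −αΔT+βΔS = −(2.5 × 10⁻⁴)(+10.7)+(7.3 × 10⁻⁴)(-0.50) = -3.0 × 10⁻³ → UNSTABLE
  155–216 m: −αΔT+βΔS = −(2.5 × 10⁻⁴)(-9.1)+(7.3 × 10⁻⁴)(-1.89) = 9.0 × 10⁻⁴ → stable
The 84–155 m interval has Δρ < 0: lighter water underlies denser water.

84–155 m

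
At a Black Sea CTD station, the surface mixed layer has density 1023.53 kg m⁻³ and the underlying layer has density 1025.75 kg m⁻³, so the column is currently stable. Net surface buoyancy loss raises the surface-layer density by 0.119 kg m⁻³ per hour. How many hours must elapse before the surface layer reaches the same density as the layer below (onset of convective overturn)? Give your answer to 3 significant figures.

18.7 hours

Density deficit of the surface layer: 1025.75 − 1023.53 = 2.22 kg m⁻³.
Required change = 2.22 / 0.119 = 18.7 hours.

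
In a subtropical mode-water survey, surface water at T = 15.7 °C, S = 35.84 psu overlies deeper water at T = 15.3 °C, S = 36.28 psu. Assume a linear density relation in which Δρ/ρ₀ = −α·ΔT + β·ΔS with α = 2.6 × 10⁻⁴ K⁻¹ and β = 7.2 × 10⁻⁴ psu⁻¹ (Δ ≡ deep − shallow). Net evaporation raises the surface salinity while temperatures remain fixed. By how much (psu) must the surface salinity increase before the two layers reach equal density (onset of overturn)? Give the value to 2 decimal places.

Neutral buoyancy requires −α(T_deep − T_surf) + β(S_deep − S_surf′) = 0.
S_surf′ = S_deep − (α/β)·ΔT = 36.28 − (2.6 × 10⁻⁴/7.2 × 10⁻⁴)·(-0.4) = 36.4244 psu.
Increase required: 36.4244 − 35.84 = 0.5844 psu.

0.58 psu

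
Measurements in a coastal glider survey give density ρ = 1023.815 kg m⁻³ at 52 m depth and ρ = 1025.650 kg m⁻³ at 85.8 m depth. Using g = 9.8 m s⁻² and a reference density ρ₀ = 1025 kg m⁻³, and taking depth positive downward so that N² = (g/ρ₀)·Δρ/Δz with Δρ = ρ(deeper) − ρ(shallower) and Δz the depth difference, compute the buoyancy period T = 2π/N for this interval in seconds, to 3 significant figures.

276 s

Δρ = 1025.650 − 1023.815 = 1.835 kg m⁻³ over Δz = 85.8 − 52 = 33.8 m.
N² = (9.8/1025) × (1.835/33.8) = 5.1906 × 10⁻⁴ s⁻².
N = √(5.1906 × 10⁻⁴) = 0.022783 rad s⁻¹, so T = 2π/N = 275.78 s ≈ 276 s.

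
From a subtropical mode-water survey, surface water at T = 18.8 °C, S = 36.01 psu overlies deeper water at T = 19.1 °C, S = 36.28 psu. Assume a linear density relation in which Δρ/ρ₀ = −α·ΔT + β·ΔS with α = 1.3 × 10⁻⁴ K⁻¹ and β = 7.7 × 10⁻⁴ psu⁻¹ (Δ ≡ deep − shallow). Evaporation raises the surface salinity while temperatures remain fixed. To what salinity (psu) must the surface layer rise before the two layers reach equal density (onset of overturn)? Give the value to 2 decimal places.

Neutral buoyancy requires −α(T_deep − T_surf) + β(S_deep − S_surf′) = 0.
S_surf′ = S_deep − (α/β)·ΔT = 36.28 − (1.3 × 10⁻⁴/7.7 × 10⁻⁴)·(+0.3) = 36.2294 psu.
Increase required: 36.2294 − 36.01 = 0.2194 psu.

36.23 psu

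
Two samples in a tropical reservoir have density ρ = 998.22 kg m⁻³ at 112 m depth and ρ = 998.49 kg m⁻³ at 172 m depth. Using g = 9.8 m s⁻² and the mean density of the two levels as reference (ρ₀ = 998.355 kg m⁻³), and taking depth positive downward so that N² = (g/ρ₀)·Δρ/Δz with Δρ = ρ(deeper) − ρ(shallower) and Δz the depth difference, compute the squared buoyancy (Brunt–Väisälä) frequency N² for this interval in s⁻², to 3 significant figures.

Δρ = 998.49 − 998.22 = 0.27 kg m⁻³ over Δz = 172 − 112 = 60 m.
N² = (9.8/998.355) × (0.27/60) = 4.4173 × 10⁻⁵ s⁻² ≈ 4.42 × 10⁻⁵ s⁻².

4.42 × 10⁻⁵ s⁻²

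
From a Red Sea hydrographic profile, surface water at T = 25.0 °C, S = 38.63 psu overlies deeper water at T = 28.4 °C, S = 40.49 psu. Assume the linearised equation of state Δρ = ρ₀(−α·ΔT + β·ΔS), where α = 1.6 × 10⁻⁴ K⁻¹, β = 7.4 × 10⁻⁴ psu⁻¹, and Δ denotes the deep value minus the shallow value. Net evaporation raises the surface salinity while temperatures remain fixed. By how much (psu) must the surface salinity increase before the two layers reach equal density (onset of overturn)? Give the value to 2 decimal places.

Neutral buoyancy requires −α(T_deep − T_surf) + β(S_deep − S_surf′) = 0.
S_surf′ = S_deep − (α/β)·ΔT = 40.49 − (1.6 × 10⁻⁴/7.4 × 10⁻⁴)·(+3.4) = 39.7549 psu.
Increase required: 39.7549 − 38.63 = 1.1249 psu.

1.12 psu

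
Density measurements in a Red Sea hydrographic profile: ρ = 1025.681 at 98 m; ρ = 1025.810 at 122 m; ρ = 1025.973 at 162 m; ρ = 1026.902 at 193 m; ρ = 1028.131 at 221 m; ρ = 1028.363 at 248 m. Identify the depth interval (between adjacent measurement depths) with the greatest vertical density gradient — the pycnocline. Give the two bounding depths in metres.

Compute the density gradient over each adjacent pair:
  98–122 m: Δρ/Δz = 0.129/24 = 5.4 × 10⁻³ kg m⁻⁴
  122–162 m: Δρ/Δz = 0.163/40 = 4.1 × 10⁻³ kg m⁻⁴
  162–193 m: Δρ/Δz = 0.929/31 = 0.030 kg m⁻⁴
  193–221 m: Δρ/Δz = 1.229/28 = 0.044 kg m⁻⁴
  221–248 m: Δρ/Δz = 0.232/27 = 8.6 × 10⁻³ kg m⁻⁴
The largest gradient is in the 193–221 m interval — the pycnocline.

193–221 m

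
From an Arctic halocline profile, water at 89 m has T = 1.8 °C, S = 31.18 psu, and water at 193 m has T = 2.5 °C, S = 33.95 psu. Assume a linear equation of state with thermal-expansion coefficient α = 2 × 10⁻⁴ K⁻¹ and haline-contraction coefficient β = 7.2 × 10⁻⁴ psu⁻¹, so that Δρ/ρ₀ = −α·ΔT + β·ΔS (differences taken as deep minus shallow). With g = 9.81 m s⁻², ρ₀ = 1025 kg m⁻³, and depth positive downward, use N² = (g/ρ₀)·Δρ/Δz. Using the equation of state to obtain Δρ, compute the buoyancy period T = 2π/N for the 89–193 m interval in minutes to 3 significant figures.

7.92 min

ΔT = +0.7 K, ΔS = +2.77 psu (deep − shallow).
Δρ/ρ₀ = −αΔT + βΔS = -1.40 × 10⁻⁴ + 1.9944 × 10⁻³ = 1.8544 × 10⁻³, so Δρ ≈ 1.901 kg m⁻³.
N² = (g/ρ₀)·Δρ/Δz = g·(Δρ/ρ₀)/Δz = 9.81 × 1.8544 × 10⁻³ / 104 = 1.7492 × 10⁻⁴ s⁻².
N = √(1.7492 × 10⁻⁴) = 0.013226 rad s⁻¹ → T = 2π/N = 475.06 s = 7.9177 min ≈ 7.92 min.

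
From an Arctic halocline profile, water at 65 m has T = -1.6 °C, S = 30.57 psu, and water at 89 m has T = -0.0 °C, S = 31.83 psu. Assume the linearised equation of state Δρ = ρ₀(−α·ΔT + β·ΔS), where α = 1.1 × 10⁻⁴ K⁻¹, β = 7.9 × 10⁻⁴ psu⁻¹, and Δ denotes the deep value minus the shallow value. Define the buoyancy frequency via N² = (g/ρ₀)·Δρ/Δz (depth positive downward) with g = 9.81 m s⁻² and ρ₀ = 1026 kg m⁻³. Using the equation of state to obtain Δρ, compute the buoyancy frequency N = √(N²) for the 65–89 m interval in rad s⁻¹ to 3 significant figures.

ΔT = +1.6 K, ΔS = +1.26 psu (deep − shallow).
Δρ/ρ₀ = −αΔT + βΔS = -1.76 × 10⁻⁴ + 9.954 × 10⁻⁴ = 8.194 × 10⁻⁴, so Δρ ≈ 0.8407 kg m⁻³.
N² = (g/ρ₀)·Δρ/Δz = g·(Δρ/ρ₀)/Δz = 9.81 × 8.194 × 10⁻⁴ / 24 = 3.3493 × 10⁻⁴ s⁻².
N = √(3.3493 × 10⁻⁴) = 0.018301 rad s⁻¹ ≈ 0.0183 rad s⁻¹.

0.0183 rad s⁻¹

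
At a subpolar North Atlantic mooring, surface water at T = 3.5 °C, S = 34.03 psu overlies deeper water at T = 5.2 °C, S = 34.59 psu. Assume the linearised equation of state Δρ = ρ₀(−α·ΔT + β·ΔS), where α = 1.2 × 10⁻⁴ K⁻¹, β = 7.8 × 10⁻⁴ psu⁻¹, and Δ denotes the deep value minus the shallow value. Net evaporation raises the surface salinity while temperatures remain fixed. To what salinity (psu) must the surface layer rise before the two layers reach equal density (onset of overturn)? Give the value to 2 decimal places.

34.33 psu

Neutral buoyancy requires −α(T_deep − T_surf) + β(S_deep − S_surf′) = 0.
S_surf′ = S_deep − (α/β)·ΔT = 34.59 − (1.2 × 10⁻⁴/7.8 × 10⁻⁴)·(+1.7) = 34.3285 psu.
Increase required: 34.3285 − 34.03 = 0.2985 psu.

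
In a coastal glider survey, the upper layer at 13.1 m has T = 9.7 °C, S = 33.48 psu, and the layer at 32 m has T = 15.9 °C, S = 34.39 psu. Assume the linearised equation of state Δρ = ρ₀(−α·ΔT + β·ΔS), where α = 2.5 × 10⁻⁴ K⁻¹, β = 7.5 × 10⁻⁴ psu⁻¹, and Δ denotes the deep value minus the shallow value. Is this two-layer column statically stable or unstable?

unstable

ΔT = 15.9 − 9.7 = +6.2 K and ΔS = 34.39 − 33.48 = +0.91 psu (deep − shallow).
−αΔT = -1.55 × 10⁻³; βΔS = 6.825 × 10⁻⁴; sum Δρ/ρ₀ = -8.675 × 10⁻⁴.
Δρ/ρ₀ < 0, so Δρ < 0: deeper water is lighter → statically unstable; the column would overturn.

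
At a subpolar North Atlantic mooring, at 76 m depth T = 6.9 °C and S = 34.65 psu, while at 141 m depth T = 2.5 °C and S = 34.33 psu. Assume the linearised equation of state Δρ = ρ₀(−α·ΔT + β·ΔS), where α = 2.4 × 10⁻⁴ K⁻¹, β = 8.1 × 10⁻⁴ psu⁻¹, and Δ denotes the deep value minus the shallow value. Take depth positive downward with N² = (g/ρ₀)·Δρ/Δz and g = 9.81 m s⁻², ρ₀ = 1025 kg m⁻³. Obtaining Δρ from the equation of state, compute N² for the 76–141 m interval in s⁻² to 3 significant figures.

ΔT = -4.4 K, ΔS = -0.32 psu (deep − shallow).
Δρ/ρ₀ = −αΔT + βΔS = 1.056 × 10⁻³ − 2.592 × 10⁻⁴ = 7.968 × 10⁻⁴, so Δρ ≈ 0.8167 kg m⁻³.
N² = (g/ρ₀)·Δρ/Δz = g·(Δρ/ρ₀)/Δz = 9.81 × 7.968 × 10⁻⁴ / 65 = 1.2026 × 10⁻⁴ s⁻² ≈ 1.20 × 10⁻⁴ s⁻².

1.20 × 10⁻⁴ s⁻²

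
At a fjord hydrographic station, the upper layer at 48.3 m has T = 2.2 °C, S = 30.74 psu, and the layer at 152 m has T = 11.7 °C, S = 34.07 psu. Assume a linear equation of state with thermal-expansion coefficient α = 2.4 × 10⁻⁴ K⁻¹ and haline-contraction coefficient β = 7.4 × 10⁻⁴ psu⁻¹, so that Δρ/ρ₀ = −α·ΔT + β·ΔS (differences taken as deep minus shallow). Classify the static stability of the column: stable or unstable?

ΔT = 11.7 − 2.2 = +9.5 K and ΔS = 34.07 − 30.74 = +3.33 psu (deep − shallow).
−αΔT = -2.28 × 10⁻³; βΔS = 2.4642 × 10⁻³; sum Δρ/ρ₀ = 1.842 × 10⁻⁴.
Δρ/ρ₀ > 0, so Δρ > 0: deeper water is denser → statically stable.

stable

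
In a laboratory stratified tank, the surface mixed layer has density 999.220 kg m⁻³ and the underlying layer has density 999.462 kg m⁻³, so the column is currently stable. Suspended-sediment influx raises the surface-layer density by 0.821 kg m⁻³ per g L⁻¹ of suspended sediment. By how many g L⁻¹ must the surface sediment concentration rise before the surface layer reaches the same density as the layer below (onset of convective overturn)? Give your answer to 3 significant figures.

0.295 g L⁻¹

Density deficit of the surface layer: 999.462 − 999.220 = 0.242 kg m⁻³.
Required change = 0.242 / 0.821 = 0.295 g L⁻¹.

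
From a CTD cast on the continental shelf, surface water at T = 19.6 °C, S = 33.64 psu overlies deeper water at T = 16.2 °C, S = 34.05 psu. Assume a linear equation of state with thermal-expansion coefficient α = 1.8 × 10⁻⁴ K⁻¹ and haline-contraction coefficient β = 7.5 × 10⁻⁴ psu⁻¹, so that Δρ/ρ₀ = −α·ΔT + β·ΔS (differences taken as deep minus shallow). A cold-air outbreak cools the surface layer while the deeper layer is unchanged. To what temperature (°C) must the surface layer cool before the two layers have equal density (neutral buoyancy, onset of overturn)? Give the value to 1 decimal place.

Neutral buoyancy requires Δρ = 0, i.e. −α(T_deep − T_surf′) + β(S_deep − S_surf) = 0.
T_surf′ = T_deep − (β/α)·ΔS = 16.2 − (7.5 × 10⁻⁴/1.8 × 10⁻⁴)·(+0.41) = 14.492 °C.
Cooling required: 19.6 − (14.492) = 5.108 °C.

14.5 °C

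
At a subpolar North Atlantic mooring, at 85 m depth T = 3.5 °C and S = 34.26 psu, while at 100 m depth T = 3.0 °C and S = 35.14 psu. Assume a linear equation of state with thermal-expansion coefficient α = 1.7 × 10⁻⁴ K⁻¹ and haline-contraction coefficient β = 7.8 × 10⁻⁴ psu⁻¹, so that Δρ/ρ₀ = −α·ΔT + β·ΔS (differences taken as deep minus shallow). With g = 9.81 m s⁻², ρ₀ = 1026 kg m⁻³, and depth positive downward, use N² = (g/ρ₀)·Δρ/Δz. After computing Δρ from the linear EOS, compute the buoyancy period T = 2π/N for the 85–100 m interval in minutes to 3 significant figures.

ΔT = -0.5 K, ΔS = +0.88 psu (deep − shallow).
Δρ/ρ₀ = −αΔT + βΔS = 8.50 × 10⁻⁵ + 6.864 × 10⁻⁴ = 7.714 × 10⁻⁴, so Δρ ≈ 0.7915 kg m⁻³.
N² = (g/ρ₀)·Δρ/Δz = g·(Δρ/ρ₀)/Δz = 9.81 × 7.714 × 10⁻⁴ / 15 = 5.0450 × 10⁻⁴ s⁻².
N = √(5.0450 × 10⁻⁴) = 0.022461 rad s⁻¹ → T = 2π/N = 279.74 s = 4.6623 min ≈ 4.66 min.

4.66 min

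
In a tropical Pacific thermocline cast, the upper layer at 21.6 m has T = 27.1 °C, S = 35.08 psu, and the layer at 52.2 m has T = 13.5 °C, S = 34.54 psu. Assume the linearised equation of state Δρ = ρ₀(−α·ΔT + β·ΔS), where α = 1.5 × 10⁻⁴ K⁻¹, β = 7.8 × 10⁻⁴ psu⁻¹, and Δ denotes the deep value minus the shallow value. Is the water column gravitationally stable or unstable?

ΔT = 13.5 − 27.1 = -13.6 K and ΔS = 34.54 − 35.08 = -0.54 psu (deep − shallow).
−αΔT = 2.04 × 10⁻³; βΔS = -4.212 × 10⁻⁴; sum Δρ/ρ₀ = 1.6188 × 10⁻³.
Δρ/ρ₀ > 0, so Δρ > 0: deeper water is denser → statically stable.

stable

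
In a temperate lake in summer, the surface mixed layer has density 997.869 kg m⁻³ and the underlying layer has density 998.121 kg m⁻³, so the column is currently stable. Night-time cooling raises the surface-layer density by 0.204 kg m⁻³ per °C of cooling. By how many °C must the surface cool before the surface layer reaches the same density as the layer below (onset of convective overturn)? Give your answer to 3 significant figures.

1.24 °C

Density deficit of the surface layer: 998.121 − 997.869 = 0.252 kg m⁻³.
Required change = 0.252 / 0.204 = 1.24 °C.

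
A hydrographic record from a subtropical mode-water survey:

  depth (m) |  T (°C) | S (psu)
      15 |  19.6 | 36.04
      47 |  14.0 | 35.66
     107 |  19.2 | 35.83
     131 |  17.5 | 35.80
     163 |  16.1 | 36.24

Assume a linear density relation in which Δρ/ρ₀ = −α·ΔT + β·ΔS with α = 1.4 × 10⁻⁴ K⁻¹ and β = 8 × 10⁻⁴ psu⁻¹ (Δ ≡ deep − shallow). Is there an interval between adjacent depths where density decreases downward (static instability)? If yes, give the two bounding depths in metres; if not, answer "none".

47–107 m

Evaluate Δρ/ρ₀ = −αΔT + βΔS across each adjacent pair:
  15–47 m: −αΔT+βΔS = −(1.4 × 10⁻⁴)(-5.6)+(8 × 10⁻⁴)(-0.38) = 4.8 × 10⁻⁴ → stable
  47–107 m: −αΔT+βΔS = −(1.4 × 10⁻⁴)(+5.2)+(8 × 10⁻⁴)(+0.17) = -5.9 × 10⁻⁴ → UNSTABLE
  107–131 m: −αΔT+βΔS = −(1.4 × 10⁻⁴)(-1.7)+(8 × 10⁻⁴)(-0.03) = 2.1 × 10⁻⁴ → stable
  131–163 m: −αΔT+βΔS = −(1.4 × 10⁻⁴)(-1.4)+(8 × 10⁻⁴)(+0.44) = 5.5 × 10⁻⁴ → stable
The 47–107 m interval has Δρ < 0: lighter water underlies denser water.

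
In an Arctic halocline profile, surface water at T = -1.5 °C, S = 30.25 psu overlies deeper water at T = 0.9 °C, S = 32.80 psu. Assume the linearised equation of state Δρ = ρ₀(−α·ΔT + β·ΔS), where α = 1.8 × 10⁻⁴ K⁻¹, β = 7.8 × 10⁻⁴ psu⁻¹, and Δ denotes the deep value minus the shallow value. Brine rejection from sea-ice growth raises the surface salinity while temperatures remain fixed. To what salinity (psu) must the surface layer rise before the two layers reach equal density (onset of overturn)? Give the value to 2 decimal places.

Neutral buoyancy requires −α(T_deep − T_surf) + β(S_deep − S_surf′) = 0.
S_surf′ = S_deep − (α/β)·ΔT = 32.80 − (1.8 × 10⁻⁴/7.8 × 10⁻⁴)·(+2.4) = 32.2462 psu.
Increase required: 32.2462 − 30.25 = 1.9962 psu.

32.25 psu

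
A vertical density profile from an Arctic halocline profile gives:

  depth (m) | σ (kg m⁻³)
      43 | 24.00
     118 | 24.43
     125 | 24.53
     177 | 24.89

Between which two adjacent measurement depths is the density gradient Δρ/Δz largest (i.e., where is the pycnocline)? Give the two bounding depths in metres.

Compute the density gradient over each adjacent pair:
  43–118 m: Δρ/Δz = 0.43/75 = 5.7 × 10⁻³ kg m⁻⁴
  118–125 m: Δρ/Δz = 0.10/7 = 0.014 kg m⁻⁴
  125–177 m: Δρ/Δz = 0.36/52 = 6.9 × 10⁻³ kg m⁻⁴
The largest gradient is in the 118–125 m interval — the pycnocline.

118–125 m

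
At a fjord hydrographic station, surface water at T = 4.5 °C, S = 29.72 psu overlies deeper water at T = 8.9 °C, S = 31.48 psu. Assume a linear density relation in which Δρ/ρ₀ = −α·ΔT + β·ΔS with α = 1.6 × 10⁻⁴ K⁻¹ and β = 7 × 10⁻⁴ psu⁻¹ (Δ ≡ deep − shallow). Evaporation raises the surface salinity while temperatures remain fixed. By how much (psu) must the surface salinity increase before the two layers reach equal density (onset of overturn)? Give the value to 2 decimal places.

Neutral buoyancy requires −α(T_deep − T_surf) + β(S_deep − S_surf′) = 0.
S_surf′ = S_deep − (α/β)·ΔT = 31.48 − (1.6 × 10⁻⁴/7 × 10⁻⁴)·(+4.4) = 30.4743 psu.
Increase required: 30.4743 − 29.72 = 0.7543 psu.

0.75 psu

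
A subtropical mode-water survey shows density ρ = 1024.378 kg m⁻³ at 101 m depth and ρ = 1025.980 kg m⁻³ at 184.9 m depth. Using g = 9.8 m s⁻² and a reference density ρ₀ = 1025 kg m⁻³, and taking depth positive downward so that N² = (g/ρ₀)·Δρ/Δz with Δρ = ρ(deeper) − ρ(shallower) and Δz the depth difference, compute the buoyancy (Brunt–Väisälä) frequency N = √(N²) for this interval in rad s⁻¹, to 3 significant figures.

0.0135 rad s⁻¹

Δρ = 1025.980 − 1024.378 = 1.602 kg m⁻³ over Δz = 184.9 − 101 = 83.9 m.
N² = (9.8/1025) × (1.602/83.9) = 1.8256 × 10⁻⁴ s⁻².
N = √(1.8256 × 10⁻⁴) = 0.013511 rad s⁻¹ ≈ 0.0135 rad s⁻¹.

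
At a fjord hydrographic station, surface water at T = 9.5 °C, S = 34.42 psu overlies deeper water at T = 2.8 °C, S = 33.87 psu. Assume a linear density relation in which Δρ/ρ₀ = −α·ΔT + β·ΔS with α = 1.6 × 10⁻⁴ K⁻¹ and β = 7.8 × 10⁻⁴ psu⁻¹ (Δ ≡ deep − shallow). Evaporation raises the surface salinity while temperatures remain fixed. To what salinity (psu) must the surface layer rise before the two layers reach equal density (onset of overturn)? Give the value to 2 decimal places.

35.24 psu

Neutral buoyancy requires −α(T_deep − T_surf) + β(S_deep − S_surf′) = 0.
S_surf′ = S_deep − (α/β)·ΔT = 33.87 − (1.6 × 10⁻⁴/7.8 × 10⁻⁴)·(-6.7) = 35.2444 psu.
Increase required: 35.2444 − 34.42 = 0.8244 psu.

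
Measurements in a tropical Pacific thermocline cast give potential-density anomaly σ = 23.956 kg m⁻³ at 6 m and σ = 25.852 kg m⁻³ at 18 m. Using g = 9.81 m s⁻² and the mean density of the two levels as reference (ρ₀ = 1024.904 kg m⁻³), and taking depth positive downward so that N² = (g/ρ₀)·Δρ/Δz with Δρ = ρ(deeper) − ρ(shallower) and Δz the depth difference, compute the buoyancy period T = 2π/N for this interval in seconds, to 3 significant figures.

Δρ = 1025.852 − 1023.956 = 1.896 kg m⁻³ over Δz = 18 − 6 = 12 m.
N² = (9.81/1024.904) × (1.896/12) = 1.5123 × 10⁻³ s⁻².
N = √(1.5123 × 10⁻³) = 0.038888 rad s⁻¹, so T = 2π/N = 161.57 s ≈ 162 s.

162 s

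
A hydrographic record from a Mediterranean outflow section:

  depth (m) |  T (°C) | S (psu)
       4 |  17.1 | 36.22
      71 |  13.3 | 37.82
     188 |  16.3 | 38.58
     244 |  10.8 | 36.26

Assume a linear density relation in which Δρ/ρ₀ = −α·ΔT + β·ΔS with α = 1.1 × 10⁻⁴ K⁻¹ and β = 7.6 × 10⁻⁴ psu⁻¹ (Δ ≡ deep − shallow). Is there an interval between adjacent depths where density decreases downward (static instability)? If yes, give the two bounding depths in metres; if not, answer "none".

188–244 m

Evaluate Δρ/ρ₀ = −αΔT + βΔS across each adjacent pair:
  4–71 m: −αΔT+βΔS = −(1.1 × 10⁻⁴)(-3.8)+(7.6 × 10⁻⁴)(+1.60) = 1.6 × 10⁻³ → stable
  71–188 m: −αΔT+βΔS = −(1.1 × 10⁻⁴)(+3.0)+(7.6 × 10⁻⁴)(+0.76) = 2.5 × 10⁻⁴ → stable
  188–244 m: −αΔT+βΔS = −(1.1 × 10⁻⁴)(-5.5)+(7.6 × 10⁻⁴)(-2.32) = -1.2 × 10⁻³ → UNSTABLE
The 188–244 m interval has Δρ < 0: lighter water underlies denser water.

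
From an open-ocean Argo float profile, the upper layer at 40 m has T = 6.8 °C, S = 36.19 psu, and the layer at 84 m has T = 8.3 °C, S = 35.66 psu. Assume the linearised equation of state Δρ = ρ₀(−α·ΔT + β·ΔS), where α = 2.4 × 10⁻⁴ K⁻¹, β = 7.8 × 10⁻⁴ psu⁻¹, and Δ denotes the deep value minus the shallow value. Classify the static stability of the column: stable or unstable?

unstable

ΔT = 8.3 − 6.8 = +1.5 K and ΔS = 35.66 − 36.19 = -0.53 psu (deep − shallow).
−αΔT = -3.60 × 10⁻⁴; βΔS = -4.134 × 10⁻⁴; sum Δρ/ρ₀ = -7.734 × 10⁻⁴.
Δρ/ρ₀ < 0, so Δρ < 0: deeper water is lighter → statically unstable; the column would overturn.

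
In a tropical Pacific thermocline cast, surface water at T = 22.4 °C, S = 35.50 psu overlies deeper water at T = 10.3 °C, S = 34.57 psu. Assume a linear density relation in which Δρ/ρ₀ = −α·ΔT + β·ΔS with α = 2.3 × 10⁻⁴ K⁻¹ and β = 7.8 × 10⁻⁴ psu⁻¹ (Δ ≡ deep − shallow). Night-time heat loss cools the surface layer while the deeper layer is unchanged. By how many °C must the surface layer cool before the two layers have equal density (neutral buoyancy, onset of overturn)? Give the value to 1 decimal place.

8.9 °C

Neutral buoyancy requires Δρ = 0, i.e. −α(T_deep − T_surf′) + β(S_deep − S_surf) = 0.
T_surf′ = T_deep − (β/α)·ΔS = 10.3 − (7.8 × 10⁻⁴/2.3 × 10⁻⁴)·(-0.93) = 13.454 °C.
Cooling required: 22.4 − (13.454) = 8.946 °C.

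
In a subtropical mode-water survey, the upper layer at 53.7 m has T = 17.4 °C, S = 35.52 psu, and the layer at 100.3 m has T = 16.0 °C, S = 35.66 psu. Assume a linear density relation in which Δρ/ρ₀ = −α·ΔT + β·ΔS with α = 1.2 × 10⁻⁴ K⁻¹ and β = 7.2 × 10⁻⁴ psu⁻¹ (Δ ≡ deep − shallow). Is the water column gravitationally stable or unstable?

stable

ΔT = 16.0 − 17.4 = -1.4 K and ΔS = 35.66 − 35.52 = +0.14 psu (deep − shallow).
−αΔT = 1.68 × 10⁻⁴; βΔS = 1.008 × 10⁻⁴; sum Δρ/ρ₀ = 2.688 × 10⁻⁴.
Δρ/ρ₀ > 0, so Δρ > 0: deeper water is denser → statically stable.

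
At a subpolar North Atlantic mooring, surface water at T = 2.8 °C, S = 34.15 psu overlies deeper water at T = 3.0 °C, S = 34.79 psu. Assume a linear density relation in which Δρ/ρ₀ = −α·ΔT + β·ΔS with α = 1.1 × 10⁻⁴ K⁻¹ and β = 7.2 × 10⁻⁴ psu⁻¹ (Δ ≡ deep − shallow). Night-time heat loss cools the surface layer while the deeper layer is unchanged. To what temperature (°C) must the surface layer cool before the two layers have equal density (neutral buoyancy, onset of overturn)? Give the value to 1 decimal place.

-1.2 °C

Neutral buoyancy requires Δρ = 0, i.e. −α(T_deep − T_surf′) + β(S_deep − S_surf) = 0.
T_surf′ = T_deep − (β/α)·ΔS = 3.0 − (7.2 × 10⁻⁴/1.1 × 10⁻⁴)·(+0.64) = -1.189 °C.
Cooling required: 2.8 − (-1.189) = 3.989 °C.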